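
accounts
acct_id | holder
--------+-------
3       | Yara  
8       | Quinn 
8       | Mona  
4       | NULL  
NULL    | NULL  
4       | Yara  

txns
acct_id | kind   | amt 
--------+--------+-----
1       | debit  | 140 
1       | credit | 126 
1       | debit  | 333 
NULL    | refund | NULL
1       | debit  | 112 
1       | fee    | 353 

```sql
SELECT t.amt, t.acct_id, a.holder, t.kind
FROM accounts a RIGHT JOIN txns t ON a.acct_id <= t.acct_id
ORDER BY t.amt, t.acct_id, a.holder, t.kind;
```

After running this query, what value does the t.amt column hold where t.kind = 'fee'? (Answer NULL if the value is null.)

353

RIGHT JOIN keeps every row from `txns`; unmatched rows get NULL for `accounts`'s columns.
Matching on a.acct_id <= t.acct_id. A NULL in a compared column never satisfies the condition.
Matched pairs: 0; unmatched t rows kept: 6.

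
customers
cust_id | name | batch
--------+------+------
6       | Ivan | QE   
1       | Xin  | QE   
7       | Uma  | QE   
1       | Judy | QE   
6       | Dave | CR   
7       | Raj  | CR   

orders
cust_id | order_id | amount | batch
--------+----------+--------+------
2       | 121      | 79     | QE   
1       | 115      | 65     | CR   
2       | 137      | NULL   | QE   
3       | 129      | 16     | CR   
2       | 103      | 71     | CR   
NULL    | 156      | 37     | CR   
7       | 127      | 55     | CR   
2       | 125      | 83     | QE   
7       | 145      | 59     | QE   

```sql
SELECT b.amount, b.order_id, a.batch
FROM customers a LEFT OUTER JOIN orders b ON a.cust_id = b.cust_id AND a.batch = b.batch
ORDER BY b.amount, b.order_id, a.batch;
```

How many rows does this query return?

6

LEFT JOIN keeps every row from `customers`; unmatched rows get NULL for `orders`'s columns.
Matching on a.cust_id = b.cust_id AND a.batch = b.batch. A NULL in a compared column never satisfies the condition.
- a row (cust_id=6, batch=QE): no match → kept, b columns NULL.
- a row (cust_id=1, batch=QE): no match → kept, b columns NULL.
- a row (cust_id=7, batch=QE): matches 1 b row(s) → 1 output row(s).
- a row (cust_id=1, batch=QE): no match → kept, b columns NULL.
- a row (cust_id=6, batch=CR): no match → kept, b columns NULL.
- a row (cust_id=7, batch=CR): matches 1 b row(s) → 1 output row(s).
Total: 2 matched + 4 padded = 6 rows.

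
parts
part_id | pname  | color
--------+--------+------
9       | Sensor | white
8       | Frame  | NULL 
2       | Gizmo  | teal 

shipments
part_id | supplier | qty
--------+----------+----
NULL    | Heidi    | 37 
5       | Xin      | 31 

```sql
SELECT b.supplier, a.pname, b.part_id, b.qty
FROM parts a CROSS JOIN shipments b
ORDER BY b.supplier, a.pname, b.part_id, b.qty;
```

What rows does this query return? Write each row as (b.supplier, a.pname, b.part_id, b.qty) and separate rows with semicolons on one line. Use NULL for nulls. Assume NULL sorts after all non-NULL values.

CROSS JOIN pairs every row of `parts` with every row of `shipments`: 3 × 2 = 6 rows.
After projecting and ordering:
b.supplier | a.pname | b.part_id | b.qty
Heidi | Frame | NULL | 37
Heidi | Gizmo | NULL | 37
Heidi | Sensor | NULL | 37
Xin | Frame | 5 | 31
Xin | Gizmo | 5 | 31
Xin | Sensor | 5 | 31

(Heidi, Frame, NULL, 37); (Heidi, Gizmo, NULL, 37); (Heidi, Sensor, NULL, 37); (Xin, Frame, 5, 31); (Xin, Gizmo, 5, 31); (Xin, Sensor, 5, 31)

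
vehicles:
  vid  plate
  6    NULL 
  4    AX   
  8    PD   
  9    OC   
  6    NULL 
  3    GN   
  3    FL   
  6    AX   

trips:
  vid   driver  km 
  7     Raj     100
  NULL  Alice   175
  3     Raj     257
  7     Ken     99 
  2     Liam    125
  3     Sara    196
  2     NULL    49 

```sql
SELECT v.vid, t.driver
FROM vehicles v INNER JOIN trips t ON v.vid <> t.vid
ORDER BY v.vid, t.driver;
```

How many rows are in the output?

44

INNER JOIN keeps only pairs where the ON condition holds.
Matching on v.vid <> t.vid. A NULL in a compared column never satisfies the condition.
- v (vid=6) pairs with 6 row(s) of t.
- v (vid=4) pairs with 6 row(s) of t.
- v (vid=8) pairs with 6 row(s) of t.
- v (vid=9) pairs with 6 row(s) of t.
- v (vid=6) pairs with 6 row(s) of t.
- v (vid=3) pairs with 4 row(s) of t.
- v (vid=3) pairs with 4 row(s) of t.
- v (vid=6) pairs with 6 row(s) of t.
Total: 44 rows.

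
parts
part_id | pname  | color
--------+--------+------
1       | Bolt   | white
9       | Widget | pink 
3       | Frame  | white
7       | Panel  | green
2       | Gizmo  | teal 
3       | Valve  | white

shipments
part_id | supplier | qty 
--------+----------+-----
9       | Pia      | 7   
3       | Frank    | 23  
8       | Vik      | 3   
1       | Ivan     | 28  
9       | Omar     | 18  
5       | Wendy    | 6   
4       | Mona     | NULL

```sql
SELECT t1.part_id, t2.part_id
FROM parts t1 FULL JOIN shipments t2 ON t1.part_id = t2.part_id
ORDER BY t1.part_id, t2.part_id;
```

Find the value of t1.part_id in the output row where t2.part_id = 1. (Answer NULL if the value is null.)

1

FULL OUTER JOIN keeps every row from both sides; unmatched rows get NULL for the other side's columns.
Matching on t1.part_id = t2.part_id.
Matched pairs: 5; unmatched t1 rows kept: 2; unmatched t2 rows kept: 3.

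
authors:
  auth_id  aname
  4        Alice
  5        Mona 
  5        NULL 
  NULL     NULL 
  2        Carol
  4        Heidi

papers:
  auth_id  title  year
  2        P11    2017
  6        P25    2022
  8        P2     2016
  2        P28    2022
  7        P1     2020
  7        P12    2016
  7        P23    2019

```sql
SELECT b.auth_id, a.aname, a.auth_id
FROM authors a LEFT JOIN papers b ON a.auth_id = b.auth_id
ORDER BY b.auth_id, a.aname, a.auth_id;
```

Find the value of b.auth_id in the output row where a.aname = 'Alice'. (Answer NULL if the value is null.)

NULL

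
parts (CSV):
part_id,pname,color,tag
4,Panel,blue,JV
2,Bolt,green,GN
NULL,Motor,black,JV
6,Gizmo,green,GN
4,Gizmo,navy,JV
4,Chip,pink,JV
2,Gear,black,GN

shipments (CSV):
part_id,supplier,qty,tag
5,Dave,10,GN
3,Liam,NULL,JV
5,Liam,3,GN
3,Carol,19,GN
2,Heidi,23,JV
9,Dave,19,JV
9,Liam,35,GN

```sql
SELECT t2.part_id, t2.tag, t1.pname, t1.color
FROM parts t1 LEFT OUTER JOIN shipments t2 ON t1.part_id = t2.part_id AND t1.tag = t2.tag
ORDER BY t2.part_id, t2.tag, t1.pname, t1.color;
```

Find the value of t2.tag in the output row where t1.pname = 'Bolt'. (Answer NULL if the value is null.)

LEFT JOIN keeps every row from `parts`; unmatched rows get NULL for `shipments`'s columns.
Matching on t1.part_id = t2.part_id AND t1.tag = t2.tag. A NULL in a compared column never satisfies the condition.
- t1[0] part_id=4, tag=JV → no match; kept with NULLs on the t2 side.
- t1[1] part_id=2, tag=GN → no match; kept with NULLs on the t2 side.
- t1[2] part_id=NULL, tag=JV → no match; kept with NULLs on the t2 side.
- t1[3] part_id=6, tag=GN → no match; kept with NULLs on the t2 side.
- t1[4] part_id=4, tag=JV → no match; kept with NULLs on the t2 side.
- t1[5] part_id=4, tag=JV → no match; kept with NULLs on the t2 side.
- t1[6] part_id=2, tag=GN → no match; kept with NULLs on the t2 side.

NULL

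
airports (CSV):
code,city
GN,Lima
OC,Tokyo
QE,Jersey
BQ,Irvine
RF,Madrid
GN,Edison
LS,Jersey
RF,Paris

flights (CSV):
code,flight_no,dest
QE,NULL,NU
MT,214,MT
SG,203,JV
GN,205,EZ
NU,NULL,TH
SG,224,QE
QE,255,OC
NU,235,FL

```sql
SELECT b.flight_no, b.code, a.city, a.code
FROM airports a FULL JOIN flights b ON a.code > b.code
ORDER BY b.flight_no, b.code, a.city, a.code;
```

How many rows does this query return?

FULL OUTER JOIN keeps every row from both sides; unmatched rows get NULL for the other side's columns.
Matching on a.code > b.code.
Matched pairs: 21; unmatched a rows kept: 3; unmatched b rows kept: 2.
Total: 21 matched + 5 padded = 26 rows.

26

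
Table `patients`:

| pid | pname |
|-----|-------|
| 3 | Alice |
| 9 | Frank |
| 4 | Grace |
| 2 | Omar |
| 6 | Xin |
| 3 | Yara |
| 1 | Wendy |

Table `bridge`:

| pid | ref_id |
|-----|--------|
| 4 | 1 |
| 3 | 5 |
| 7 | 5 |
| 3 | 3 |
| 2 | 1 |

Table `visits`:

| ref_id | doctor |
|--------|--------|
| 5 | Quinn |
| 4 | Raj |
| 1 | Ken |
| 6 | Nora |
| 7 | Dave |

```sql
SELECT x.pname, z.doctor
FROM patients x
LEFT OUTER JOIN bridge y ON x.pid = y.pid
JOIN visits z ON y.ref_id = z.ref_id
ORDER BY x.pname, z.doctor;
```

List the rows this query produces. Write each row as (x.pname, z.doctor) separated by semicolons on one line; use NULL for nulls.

(Alice, Quinn); (Grace, Ken); (Omar, Ken); (Yara, Quinn)

Evaluate left to right. First `patients x LEFT JOIN bridge y` on pid: 9 row(s).
Then INNER JOIN `visits z` on ref_id: keep only rows whose y.ref_id appears in z.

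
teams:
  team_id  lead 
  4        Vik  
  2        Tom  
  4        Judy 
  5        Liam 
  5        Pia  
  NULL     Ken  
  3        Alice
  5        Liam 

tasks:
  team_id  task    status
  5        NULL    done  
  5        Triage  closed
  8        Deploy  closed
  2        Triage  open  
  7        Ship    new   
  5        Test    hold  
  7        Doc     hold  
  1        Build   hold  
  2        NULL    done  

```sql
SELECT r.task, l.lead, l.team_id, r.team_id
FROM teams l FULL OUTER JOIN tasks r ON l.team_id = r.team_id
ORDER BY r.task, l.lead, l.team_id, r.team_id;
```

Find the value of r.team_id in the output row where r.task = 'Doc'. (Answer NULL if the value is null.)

FULL OUTER JOIN keeps every row from both sides; unmatched rows get NULL for the other side's columns.
Matching on l.team_id = r.team_id. A NULL in a compared column never satisfies the condition.
- l[0] team_id=4 → no match; kept with NULLs on the r side.
- l[1] team_id=2 → 2 match(es) in r → 2 row(s).
- l[2] team_id=4 → no match; kept with NULLs on the r side.
- l[3] team_id=5 → 3 match(es) in r → 3 row(s).
- l[4] team_id=5 → 3 match(es) in r → 3 row(s).
- l[5] team_id=NULL → no match; kept with NULLs on the r side.
- l[6] team_id=3 → no match; kept with NULLs on the r side.
- l[7] team_id=5 → 3 match(es) in r → 3 row(s).
- 4 r row(s) had no l match → kept, l columns NULL.

7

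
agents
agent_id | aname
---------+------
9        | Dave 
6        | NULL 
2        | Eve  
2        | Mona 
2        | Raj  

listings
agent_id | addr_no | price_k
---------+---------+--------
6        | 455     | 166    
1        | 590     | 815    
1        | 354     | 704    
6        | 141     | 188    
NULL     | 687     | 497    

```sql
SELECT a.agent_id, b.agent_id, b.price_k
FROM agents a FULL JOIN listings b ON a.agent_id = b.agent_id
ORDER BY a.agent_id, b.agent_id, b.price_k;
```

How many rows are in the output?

FULL OUTER JOIN keeps every row from both sides; unmatched rows get NULL for the other side's columns.
Matching on a.agent_id = b.agent_id. A NULL in a compared column never satisfies the condition.
- a (agent_id=9) has no partner → padded with NULL.
- a (agent_id=6) pairs with 2 row(s) of b.
- a (agent_id=2) has no partner → padded with NULL.
- a (agent_id=2) has no partner → padded with NULL.
- a (agent_id=2) has no partner → padded with NULL.
- plus 3 unmatched b row(s), each kept with NULL a columns.
Total: 2 matched + 7 padded = 9 rows.

9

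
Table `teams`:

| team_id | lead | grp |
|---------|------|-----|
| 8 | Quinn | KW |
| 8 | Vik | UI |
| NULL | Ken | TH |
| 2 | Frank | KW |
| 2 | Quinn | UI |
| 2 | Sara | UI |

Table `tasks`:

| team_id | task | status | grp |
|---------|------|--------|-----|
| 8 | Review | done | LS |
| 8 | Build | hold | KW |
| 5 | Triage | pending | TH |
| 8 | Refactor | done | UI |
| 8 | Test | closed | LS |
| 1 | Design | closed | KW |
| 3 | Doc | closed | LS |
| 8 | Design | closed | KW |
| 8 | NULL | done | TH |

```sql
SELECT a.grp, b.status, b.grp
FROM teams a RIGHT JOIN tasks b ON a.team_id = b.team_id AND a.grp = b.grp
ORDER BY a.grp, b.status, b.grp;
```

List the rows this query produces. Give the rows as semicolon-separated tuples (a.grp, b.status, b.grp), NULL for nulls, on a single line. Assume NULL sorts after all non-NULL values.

(KW, closed, KW); (KW, hold, KW); (UI, done, UI); (NULL, closed, KW); (NULL, closed, LS); (NULL, closed, LS); (NULL, done, LS); (NULL, done, TH); (NULL, pending, TH)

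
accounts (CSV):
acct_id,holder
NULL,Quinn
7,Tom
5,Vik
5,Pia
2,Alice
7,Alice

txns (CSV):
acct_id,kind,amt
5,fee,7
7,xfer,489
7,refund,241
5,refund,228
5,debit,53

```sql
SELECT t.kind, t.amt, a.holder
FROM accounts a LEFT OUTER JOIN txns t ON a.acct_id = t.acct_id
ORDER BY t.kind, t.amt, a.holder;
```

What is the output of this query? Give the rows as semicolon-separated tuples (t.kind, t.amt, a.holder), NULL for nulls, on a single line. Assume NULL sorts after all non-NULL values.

(debit, 53, Pia); (debit, 53, Vik); (fee, 7, Pia); (fee, 7, Vik); (refund, 228, Pia); (refund, 228, Vik); (refund, 241, Alice); (refund, 241, Tom); (xfer, 489, Alice); (xfer, 489, Tom); (NULL, NULL, Alice); (NULL, NULL, Quinn)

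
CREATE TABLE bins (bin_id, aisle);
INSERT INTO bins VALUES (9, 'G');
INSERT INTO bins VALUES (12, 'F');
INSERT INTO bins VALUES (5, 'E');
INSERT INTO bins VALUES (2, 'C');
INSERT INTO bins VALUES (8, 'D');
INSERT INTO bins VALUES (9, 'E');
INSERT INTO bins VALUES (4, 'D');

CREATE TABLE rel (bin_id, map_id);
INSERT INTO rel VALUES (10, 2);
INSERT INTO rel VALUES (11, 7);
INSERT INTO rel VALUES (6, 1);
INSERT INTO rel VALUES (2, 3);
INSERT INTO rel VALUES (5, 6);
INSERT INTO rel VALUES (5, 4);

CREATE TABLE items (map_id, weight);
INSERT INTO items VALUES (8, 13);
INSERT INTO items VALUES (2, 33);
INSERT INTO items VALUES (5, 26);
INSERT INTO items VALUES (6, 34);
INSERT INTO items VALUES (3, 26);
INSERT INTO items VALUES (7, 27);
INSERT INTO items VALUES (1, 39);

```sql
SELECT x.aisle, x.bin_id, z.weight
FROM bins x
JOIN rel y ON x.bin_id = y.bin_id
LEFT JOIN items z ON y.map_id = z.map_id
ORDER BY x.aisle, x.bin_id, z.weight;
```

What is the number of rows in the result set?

3

Evaluate left to right. First `bins x INNER JOIN rel y` on bin_id: 3 row(s).
Then LEFT JOIN `items z` on map_id: each of those 3 rows is kept; rows whose y.map_id has no match in z get NULL for z's columns.
Result: 3 row(s).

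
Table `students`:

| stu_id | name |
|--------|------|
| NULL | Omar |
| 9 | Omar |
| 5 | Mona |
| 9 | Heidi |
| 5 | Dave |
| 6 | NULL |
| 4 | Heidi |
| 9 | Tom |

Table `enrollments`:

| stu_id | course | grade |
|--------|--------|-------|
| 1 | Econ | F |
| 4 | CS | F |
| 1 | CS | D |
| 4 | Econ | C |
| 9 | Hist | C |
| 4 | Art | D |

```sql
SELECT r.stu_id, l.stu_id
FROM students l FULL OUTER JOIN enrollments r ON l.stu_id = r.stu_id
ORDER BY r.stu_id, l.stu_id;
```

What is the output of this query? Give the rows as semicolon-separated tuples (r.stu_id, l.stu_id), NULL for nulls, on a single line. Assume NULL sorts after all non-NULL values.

FULL OUTER JOIN keeps every row from both sides; unmatched rows get NULL for the other side's columns.
Matching on l.stu_id = r.stu_id. A NULL in a compared column never satisfies the condition.
Matched pairs: 6; unmatched l rows kept: 4; unmatched r rows kept: 2.

(1, NULL); (1, NULL); (4, 4); (4, 4); (4, 4); (9, 9); (9, 9); (9, 9); (NULL, 5); (NULL, 5); (NULL, 6); (NULL, NULL)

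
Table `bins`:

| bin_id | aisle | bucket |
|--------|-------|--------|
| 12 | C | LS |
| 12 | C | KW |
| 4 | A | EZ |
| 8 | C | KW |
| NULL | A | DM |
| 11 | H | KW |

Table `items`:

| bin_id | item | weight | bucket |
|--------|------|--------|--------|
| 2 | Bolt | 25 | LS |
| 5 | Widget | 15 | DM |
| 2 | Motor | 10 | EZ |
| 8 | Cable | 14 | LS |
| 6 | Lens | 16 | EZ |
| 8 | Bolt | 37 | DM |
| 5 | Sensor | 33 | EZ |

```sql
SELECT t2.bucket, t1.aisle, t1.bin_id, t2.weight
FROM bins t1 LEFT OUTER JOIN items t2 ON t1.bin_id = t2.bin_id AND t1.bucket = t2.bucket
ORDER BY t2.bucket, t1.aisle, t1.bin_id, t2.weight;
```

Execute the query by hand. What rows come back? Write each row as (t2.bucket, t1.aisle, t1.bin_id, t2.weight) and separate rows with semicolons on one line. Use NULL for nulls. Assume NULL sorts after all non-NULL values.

(NULL, A, 4, NULL); (NULL, A, NULL, NULL); (NULL, C, 8, NULL); (NULL, C, 12, NULL); (NULL, C, 12, NULL); (NULL, H, 11, NULL)

LEFT JOIN keeps every row from `bins`; unmatched rows get NULL for `items`'s columns.
Matching on t1.bin_id = t2.bin_id AND t1.bucket = t2.bucket. A NULL in a compared column never satisfies the condition.
- t1[0] bin_id=12, bucket=LS → no match; kept with NULLs on the t2 side.
- t1[1] bin_id=12, bucket=KW → no match; kept with NULLs on the t2 side.
- t1[2] bin_id=4, bucket=EZ → no match; kept with NULLs on the t2 side.
- t1[3] bin_id=8, bucket=KW → no match; kept with NULLs on the t2 side.
- t1[4] bin_id=NULL, bucket=DM → no match; kept with NULLs on the t2 side.
- t1[5] bin_id=11, bucket=KW → no match; kept with NULLs on the t2 side.
After projecting and ordering:
t2.bucket | t1.aisle | t1.bin_id | t2.weight
NULL | A | 4 | NULL
NULL | A | NULL | NULL
NULL | C | 8 | NULL
NULL | C | 12 | NULL
NULL | C | 12 | NULL
NULL | H | 11 | NULL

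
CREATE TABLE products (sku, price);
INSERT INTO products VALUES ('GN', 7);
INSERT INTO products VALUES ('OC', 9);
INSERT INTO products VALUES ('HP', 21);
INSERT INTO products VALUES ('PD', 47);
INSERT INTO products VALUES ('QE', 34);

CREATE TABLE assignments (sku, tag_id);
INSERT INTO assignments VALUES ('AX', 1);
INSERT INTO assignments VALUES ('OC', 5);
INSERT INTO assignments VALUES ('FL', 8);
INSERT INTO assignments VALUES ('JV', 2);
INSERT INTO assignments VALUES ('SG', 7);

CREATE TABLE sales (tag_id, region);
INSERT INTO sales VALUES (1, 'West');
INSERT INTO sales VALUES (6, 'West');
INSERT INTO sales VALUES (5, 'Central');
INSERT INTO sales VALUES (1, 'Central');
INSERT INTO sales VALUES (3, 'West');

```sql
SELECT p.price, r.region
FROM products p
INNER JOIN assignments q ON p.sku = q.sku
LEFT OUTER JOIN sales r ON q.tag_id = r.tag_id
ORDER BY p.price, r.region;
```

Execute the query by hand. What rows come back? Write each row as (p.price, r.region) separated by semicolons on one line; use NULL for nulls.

Step 1 — p INNER JOIN q on sku → 1 row(s).
Then LEFT JOIN `sales r` on tag_id: each of those 1 rows is kept; rows whose q.tag_id has no match in r get NULL for r's columns.

(9, Central)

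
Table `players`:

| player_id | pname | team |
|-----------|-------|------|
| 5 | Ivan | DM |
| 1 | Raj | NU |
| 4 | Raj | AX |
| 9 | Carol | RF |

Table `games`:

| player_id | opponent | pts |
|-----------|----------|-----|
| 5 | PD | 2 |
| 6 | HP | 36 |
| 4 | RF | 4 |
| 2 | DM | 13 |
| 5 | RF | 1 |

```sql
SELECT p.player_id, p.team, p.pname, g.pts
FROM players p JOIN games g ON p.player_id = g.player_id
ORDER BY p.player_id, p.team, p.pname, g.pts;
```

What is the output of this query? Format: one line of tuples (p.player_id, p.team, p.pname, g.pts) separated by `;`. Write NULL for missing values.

(4, AX, Raj, 4); (5, DM, Ivan, 1); (5, DM, Ivan, 2)

INNER JOIN keeps only pairs where the ON condition holds.
Matching on p.player_id = g.player_id.
Matched pairs: 3.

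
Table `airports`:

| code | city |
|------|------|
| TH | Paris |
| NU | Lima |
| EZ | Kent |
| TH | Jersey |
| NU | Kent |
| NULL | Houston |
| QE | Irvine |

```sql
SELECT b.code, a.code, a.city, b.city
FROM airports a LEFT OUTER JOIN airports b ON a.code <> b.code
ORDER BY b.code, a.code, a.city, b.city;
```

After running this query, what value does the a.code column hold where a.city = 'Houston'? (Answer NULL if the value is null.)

NULL

LEFT JOIN keeps every row from `airports a`; unmatched rows get NULL for `airports b`'s columns.
Matching on a.code <> b.code. A NULL in a compared column never satisfies the condition.
Matched pairs: 26; unmatched a rows kept: 1.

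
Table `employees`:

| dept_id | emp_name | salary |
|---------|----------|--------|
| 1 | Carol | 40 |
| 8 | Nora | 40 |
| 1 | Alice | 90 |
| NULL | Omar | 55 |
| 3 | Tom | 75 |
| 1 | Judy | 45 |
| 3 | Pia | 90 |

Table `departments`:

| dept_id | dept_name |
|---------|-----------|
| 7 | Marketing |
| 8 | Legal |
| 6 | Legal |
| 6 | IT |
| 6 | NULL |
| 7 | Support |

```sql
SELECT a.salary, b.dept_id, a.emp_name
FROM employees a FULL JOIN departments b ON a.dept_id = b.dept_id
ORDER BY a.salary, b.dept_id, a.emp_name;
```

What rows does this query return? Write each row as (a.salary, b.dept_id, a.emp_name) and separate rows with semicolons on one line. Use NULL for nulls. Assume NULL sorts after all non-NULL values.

(40, 8, Nora); (40, NULL, Carol); (45, NULL, Judy); (55, NULL, Omar); (75, NULL, Tom); (90, NULL, Alice); (90, NULL, Pia); (NULL, 6, NULL); (NULL, 6, NULL); (NULL, 6, NULL); (NULL, 7, NULL); (NULL, 7, NULL)

FULL OUTER JOIN keeps every row from both sides; unmatched rows get NULL for the other side's columns.
Matching on a.dept_id = b.dept_id. A NULL in a compared column never satisfies the condition.
Matched pairs: 1; unmatched a rows kept: 6; unmatched b rows kept: 5.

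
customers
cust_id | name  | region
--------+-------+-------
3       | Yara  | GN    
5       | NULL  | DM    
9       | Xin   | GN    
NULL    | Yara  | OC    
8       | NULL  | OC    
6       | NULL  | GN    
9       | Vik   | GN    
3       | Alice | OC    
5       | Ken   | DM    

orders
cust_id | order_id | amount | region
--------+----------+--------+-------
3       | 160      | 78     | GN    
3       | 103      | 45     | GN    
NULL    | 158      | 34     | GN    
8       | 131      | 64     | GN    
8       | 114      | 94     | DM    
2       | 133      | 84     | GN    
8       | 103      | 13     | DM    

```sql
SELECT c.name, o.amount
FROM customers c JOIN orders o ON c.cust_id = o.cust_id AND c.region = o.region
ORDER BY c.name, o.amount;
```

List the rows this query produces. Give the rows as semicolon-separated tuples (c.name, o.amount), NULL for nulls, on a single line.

(Yara, 45); (Yara, 78)

INNER JOIN keeps only pairs where the ON condition holds.
Matching on c.cust_id = o.cust_id AND c.region = o.region. A NULL in a compared column never satisfies the condition.
- c[0] cust_id=3, region=GN → 2 match(es) in o → 2 row(s).
- c[1] cust_id=5, region=DM → no match; dropped.
- c[2] cust_id=9, region=GN → no match; dropped.
- c[3] cust_id=NULL, region=OC → no match; dropped.
- c[4] cust_id=8, region=OC → no match; dropped.
- c[5] cust_id=6, region=GN → no match; dropped.
- c[6] cust_id=9, region=GN → no match; dropped.
- c[7] cust_id=3, region=OC → no match; dropped.
- c[8] cust_id=5, region=DM → no match; dropped.
After projecting and ordering:
c.name | o.amount
Yara | 45
Yara | 78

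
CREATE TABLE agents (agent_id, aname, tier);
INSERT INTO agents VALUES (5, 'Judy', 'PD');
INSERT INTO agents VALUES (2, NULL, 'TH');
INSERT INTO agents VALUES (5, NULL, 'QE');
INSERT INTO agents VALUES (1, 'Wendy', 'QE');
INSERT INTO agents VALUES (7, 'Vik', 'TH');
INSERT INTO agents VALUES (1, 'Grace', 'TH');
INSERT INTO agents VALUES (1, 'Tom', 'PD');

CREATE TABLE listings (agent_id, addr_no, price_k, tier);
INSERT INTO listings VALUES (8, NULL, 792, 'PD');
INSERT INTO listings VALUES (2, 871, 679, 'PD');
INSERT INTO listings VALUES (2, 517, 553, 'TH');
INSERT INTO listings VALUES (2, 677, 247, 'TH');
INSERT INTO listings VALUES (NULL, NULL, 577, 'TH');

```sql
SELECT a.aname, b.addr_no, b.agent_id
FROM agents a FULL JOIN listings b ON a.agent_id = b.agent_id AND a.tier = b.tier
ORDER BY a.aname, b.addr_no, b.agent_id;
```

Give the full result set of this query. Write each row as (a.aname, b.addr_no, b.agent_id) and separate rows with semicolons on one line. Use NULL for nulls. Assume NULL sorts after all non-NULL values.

(Grace, NULL, NULL); (Judy, NULL, NULL); (Tom, NULL, NULL); (Vik, NULL, NULL); (Wendy, NULL, NULL); (NULL, 517, 2); (NULL, 677, 2); (NULL, 871, 2); (NULL, NULL, 8); (NULL, NULL, NULL); (NULL, NULL, NULL)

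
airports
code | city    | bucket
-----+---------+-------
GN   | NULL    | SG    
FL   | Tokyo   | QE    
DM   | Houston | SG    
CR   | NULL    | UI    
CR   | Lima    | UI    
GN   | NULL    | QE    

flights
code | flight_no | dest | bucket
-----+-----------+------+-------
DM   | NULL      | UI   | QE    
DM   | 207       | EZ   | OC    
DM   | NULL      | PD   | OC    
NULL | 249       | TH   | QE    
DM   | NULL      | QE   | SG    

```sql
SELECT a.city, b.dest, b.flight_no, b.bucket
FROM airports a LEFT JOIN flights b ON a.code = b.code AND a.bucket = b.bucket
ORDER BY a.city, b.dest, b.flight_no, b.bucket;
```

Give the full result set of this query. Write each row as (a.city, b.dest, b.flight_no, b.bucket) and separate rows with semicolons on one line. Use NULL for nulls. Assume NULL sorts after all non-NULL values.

(Houston, QE, NULL, SG); (Lima, NULL, NULL, NULL); (Tokyo, NULL, NULL, NULL); (NULL, NULL, NULL, NULL); (NULL, NULL, NULL, NULL); (NULL, NULL, NULL, NULL)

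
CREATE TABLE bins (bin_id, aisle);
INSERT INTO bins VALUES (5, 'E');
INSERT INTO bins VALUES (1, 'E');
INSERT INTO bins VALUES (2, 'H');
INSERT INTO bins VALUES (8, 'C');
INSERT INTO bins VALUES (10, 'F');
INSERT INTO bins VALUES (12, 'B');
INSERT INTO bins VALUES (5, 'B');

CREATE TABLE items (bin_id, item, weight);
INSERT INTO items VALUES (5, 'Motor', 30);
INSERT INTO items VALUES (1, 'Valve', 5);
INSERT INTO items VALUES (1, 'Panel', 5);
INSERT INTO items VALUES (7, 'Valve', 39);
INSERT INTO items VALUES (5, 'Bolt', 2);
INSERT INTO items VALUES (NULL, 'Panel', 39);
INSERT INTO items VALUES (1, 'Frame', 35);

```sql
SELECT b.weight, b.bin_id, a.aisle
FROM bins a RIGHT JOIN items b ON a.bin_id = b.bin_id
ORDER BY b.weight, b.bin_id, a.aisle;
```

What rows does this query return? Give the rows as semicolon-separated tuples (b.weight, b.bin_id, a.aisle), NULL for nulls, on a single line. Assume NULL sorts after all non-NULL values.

(2, 5, B); (2, 5, E); (5, 1, E); (5, 1, E); (30, 5, B); (30, 5, E); (35, 1, E); (39, 7, NULL); (39, NULL, NULL)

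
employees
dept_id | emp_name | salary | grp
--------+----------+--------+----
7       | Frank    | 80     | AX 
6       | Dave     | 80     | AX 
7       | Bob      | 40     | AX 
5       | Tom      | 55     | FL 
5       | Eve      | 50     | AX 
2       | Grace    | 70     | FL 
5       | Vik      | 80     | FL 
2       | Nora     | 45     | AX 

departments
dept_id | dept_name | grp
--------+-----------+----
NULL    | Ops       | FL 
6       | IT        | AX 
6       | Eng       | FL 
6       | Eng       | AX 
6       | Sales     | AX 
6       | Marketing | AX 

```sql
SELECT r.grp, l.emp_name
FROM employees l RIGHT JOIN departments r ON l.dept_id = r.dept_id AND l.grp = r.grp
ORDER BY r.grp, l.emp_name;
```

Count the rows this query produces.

RIGHT JOIN keeps every row from `departments`; unmatched rows get NULL for `employees`'s columns.
Matching on l.dept_id = r.dept_id AND l.grp = r.grp. A NULL in a compared column never satisfies the condition.
- l row (dept_id=7, grp=AX): no match.
- l row (dept_id=6, grp=AX): matches 4 r row(s) → 4 output row(s).
- l row (dept_id=7, grp=AX): no match.
- l row (dept_id=5, grp=FL): no match.
- l row (dept_id=5, grp=AX): no match.
- l row (dept_id=2, grp=FL): no match.
- l row (dept_id=5, grp=FL): no match.
- l row (dept_id=2, grp=AX): no match.
- 2 row(s) from r found no l partner → padded with NULL.
Total: 4 matched + 2 padded = 6 rows.

6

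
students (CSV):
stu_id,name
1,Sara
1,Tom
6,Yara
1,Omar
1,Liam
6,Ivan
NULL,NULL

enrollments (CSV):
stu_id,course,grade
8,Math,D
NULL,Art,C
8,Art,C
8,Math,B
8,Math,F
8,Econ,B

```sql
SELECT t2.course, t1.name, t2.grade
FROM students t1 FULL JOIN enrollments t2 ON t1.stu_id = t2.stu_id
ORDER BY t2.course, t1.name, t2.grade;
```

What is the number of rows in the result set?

FULL OUTER JOIN keeps every row from both sides; unmatched rows get NULL for the other side's columns.
Matching on t1.stu_id = t2.stu_id. A NULL in a compared column never satisfies the condition.
Matched pairs: 0; unmatched t1 rows kept: 7; unmatched t2 rows kept: 6.
Total: 0 matched + 13 padded = 13 rows.

13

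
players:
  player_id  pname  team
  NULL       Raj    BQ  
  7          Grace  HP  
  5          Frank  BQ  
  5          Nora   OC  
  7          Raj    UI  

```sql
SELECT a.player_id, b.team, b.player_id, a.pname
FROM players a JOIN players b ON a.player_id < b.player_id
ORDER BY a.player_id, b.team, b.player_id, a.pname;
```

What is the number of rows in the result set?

4

INNER JOIN keeps only pairs where the ON condition holds.
Matching on a.player_id < b.player_id. A NULL in a compared column never satisfies the condition.
Matched pairs: 4.
Total: 4 rows.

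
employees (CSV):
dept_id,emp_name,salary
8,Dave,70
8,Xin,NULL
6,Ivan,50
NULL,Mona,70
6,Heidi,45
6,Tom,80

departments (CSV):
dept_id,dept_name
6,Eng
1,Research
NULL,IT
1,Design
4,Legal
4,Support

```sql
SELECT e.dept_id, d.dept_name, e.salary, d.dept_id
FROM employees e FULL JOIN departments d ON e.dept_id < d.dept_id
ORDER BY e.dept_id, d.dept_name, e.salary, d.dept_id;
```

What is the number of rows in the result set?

FULL OUTER JOIN keeps every row from both sides; unmatched rows get NULL for the other side's columns.
Matching on e.dept_id < d.dept_id. A NULL in a compared column never satisfies the condition.
- e (dept_id=8) has no partner → padded with NULL.
- e (dept_id=8) has no partner → padded with NULL.
- e (dept_id=6) has no partner → padded with NULL.
- e (dept_id=NULL) has no partner → padded with NULL.
- e (dept_id=6) has no partner → padded with NULL.
- e (dept_id=6) has no partner → padded with NULL.
- plus 6 unmatched d row(s), each kept with NULL e columns.
Total: 0 matched + 12 padded = 12 rows.

12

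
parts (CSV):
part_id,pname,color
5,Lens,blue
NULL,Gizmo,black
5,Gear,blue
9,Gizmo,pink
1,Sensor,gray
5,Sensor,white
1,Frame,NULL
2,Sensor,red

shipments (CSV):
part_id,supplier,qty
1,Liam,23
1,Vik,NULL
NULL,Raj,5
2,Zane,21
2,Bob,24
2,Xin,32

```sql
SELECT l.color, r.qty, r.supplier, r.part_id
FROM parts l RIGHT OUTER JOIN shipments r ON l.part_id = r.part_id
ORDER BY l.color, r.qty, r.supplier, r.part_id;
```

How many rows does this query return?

8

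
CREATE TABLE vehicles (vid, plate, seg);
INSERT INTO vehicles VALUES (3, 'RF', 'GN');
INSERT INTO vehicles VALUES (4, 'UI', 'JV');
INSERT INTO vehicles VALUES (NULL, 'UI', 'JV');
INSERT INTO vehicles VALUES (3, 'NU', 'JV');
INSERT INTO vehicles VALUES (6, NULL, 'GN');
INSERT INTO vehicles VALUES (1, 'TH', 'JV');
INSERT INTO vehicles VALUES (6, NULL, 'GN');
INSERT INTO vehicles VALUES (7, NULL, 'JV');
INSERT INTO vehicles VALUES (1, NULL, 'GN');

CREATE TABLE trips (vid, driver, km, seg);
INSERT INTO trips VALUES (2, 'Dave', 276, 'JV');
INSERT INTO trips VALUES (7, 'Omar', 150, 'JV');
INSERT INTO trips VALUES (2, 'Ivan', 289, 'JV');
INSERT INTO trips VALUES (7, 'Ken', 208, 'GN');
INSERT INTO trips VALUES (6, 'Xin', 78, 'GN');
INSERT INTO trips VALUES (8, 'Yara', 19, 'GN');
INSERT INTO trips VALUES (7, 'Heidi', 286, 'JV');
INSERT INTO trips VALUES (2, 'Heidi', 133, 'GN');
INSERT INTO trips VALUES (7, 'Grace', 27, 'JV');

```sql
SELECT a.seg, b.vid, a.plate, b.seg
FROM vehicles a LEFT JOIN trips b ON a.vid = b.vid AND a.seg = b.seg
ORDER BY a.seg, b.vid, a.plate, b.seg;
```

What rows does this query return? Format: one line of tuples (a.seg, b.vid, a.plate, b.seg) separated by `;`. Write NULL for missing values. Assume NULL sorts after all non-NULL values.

LEFT JOIN keeps every row from `vehicles`; unmatched rows get NULL for `trips`'s columns.
Matching on a.vid = b.vid AND a.seg = b.seg. A NULL in a compared column never satisfies the condition.
Matched pairs: 5; unmatched a rows kept: 6.

(GN, 6, NULL, GN); (GN, 6, NULL, GN); (GN, NULL, RF, NULL); (GN, NULL, NULL, NULL); (JV, 7, NULL, JV); (JV, 7, NULL, JV); (JV, 7, NULL, JV); (JV, NULL, NU, NULL); (JV, NULL, TH, NULL); (JV, NULL, UI, NULL); (JV, NULL, UI, NULL)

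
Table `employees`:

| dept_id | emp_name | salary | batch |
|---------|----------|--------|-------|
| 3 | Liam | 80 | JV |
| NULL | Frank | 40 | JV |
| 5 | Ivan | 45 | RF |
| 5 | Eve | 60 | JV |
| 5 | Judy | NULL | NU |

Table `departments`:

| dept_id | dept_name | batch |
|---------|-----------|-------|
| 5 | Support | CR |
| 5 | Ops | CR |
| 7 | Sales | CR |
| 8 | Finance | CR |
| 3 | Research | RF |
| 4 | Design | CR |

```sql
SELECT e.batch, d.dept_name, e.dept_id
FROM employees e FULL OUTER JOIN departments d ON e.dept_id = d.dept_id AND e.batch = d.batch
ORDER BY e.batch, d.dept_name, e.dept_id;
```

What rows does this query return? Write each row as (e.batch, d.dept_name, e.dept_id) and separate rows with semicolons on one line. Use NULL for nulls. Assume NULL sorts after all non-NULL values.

FULL OUTER JOIN keeps every row from both sides; unmatched rows get NULL for the other side's columns.
Matching on e.dept_id = d.dept_id AND e.batch = d.batch. A NULL in a compared column never satisfies the condition.
- e row (dept_id=3, batch=JV): no match → kept, d columns NULL.
- e row (dept_id=NULL, batch=JV): no match → kept, d columns NULL.
- e row (dept_id=5, batch=RF): no match → kept, d columns NULL.
- e row (dept_id=5, batch=JV): no match → kept, d columns NULL.
- e row (dept_id=5, batch=NU): no match → kept, d columns NULL.
- 6 d row(s) had no e match → kept, e columns NULL.

(JV, NULL, 3); (JV, NULL, 5); (JV, NULL, NULL); (NU, NULL, 5); (RF, NULL, 5); (NULL, Design, NULL); (NULL, Finance, NULL); (NULL, Ops, NULL); (NULL, Research, NULL); (NULL, Sales, NULL); (NULL, Support, NULL)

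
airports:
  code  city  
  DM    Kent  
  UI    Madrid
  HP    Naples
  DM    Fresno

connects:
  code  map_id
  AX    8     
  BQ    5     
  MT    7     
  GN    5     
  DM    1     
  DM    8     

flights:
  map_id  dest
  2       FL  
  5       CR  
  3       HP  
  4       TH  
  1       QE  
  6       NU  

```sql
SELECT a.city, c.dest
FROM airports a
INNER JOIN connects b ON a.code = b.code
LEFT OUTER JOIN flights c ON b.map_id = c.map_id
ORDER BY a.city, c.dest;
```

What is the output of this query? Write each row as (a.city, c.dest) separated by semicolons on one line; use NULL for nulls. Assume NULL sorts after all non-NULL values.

Evaluate left to right. First `airports a INNER JOIN connects b` on code: 4 row(s).
Then LEFT JOIN `flights c` on map_id: each of those 4 rows is kept; rows whose b.map_id has no match in c get NULL for c's columns.

(Fresno, QE); (Fresno, NULL); (Kent, QE); (Kent, NULL)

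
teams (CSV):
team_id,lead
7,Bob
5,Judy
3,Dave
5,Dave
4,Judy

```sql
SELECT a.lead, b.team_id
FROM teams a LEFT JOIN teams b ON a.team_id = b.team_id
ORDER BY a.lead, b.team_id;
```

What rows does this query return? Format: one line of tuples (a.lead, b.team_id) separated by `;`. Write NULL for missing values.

LEFT JOIN keeps every row from `teams a`; unmatched rows get NULL for `teams b`'s columns.
Matching on a.team_id = b.team_id.
Matched pairs: 7; unmatched a rows kept: 0.

(Bob, 7); (Dave, 3); (Dave, 5); (Dave, 5); (Judy, 4); (Judy, 5); (Judy, 5)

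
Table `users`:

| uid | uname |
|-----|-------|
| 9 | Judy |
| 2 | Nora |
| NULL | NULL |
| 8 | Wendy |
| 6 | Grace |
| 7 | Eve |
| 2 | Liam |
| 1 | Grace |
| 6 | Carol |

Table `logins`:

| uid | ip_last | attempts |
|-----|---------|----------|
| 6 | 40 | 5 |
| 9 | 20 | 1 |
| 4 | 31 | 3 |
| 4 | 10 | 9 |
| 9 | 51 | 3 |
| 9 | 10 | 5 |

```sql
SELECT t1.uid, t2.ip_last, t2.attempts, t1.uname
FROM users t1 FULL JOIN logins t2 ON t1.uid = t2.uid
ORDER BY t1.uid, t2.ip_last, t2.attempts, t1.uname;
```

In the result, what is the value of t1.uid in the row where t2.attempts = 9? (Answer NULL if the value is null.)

NULL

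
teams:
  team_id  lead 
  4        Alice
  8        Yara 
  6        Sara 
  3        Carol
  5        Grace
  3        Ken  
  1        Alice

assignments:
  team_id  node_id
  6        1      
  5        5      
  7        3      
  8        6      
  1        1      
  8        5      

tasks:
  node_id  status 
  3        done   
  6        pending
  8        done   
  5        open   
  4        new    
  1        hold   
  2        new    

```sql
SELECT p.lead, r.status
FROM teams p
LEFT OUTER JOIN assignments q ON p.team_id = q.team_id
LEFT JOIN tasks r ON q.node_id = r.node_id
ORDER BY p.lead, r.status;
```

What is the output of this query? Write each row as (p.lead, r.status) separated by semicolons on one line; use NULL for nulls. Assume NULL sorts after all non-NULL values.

(Alice, hold); (Alice, NULL); (Carol, NULL); (Grace, open); (Ken, NULL); (Sara, hold); (Yara, open); (Yara, pending)

Evaluate left to right. First `teams p LEFT JOIN assignments q` on team_id: 8 row(s).
Then LEFT JOIN `tasks r` on node_id: each of those 8 rows is kept; rows whose q.node_id has no match in r get NULL for r's columns.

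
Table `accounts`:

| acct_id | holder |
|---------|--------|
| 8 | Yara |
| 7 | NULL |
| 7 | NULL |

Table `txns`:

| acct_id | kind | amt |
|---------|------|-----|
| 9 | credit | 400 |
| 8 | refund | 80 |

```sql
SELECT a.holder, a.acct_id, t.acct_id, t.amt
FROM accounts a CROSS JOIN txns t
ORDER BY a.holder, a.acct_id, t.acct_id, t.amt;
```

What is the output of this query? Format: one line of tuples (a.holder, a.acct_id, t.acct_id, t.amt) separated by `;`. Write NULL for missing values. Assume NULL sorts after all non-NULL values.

CROSS JOIN pairs every row of `accounts` with every row of `txns`: 3 × 2 = 6 rows.

(Yara, 8, 8, 80); (Yara, 8, 9, 400); (NULL, 7, 8, 80); (NULL, 7, 8, 80); (NULL, 7, 9, 400); (NULL, 7, 9, 400)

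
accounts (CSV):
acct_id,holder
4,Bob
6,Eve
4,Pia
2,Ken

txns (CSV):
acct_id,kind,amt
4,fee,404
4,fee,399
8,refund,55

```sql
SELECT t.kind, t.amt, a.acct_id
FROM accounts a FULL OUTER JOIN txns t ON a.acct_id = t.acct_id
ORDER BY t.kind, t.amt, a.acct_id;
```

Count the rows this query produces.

7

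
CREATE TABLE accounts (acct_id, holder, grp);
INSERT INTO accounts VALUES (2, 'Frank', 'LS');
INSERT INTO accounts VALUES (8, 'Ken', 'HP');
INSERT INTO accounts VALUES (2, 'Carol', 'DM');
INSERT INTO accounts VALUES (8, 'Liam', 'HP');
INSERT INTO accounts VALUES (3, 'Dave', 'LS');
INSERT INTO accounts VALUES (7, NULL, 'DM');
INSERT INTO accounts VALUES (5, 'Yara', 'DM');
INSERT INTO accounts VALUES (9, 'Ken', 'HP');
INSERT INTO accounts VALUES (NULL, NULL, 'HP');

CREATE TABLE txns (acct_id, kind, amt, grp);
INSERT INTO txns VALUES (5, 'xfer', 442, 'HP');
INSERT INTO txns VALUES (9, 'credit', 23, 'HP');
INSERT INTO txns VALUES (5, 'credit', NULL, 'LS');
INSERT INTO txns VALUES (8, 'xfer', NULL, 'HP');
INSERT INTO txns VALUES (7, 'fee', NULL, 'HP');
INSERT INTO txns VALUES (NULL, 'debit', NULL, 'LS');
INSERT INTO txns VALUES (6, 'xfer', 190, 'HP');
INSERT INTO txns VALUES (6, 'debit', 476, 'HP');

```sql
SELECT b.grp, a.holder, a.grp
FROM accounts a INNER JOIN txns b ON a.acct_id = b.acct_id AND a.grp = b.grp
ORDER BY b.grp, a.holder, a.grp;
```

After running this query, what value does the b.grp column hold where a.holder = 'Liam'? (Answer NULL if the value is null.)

HP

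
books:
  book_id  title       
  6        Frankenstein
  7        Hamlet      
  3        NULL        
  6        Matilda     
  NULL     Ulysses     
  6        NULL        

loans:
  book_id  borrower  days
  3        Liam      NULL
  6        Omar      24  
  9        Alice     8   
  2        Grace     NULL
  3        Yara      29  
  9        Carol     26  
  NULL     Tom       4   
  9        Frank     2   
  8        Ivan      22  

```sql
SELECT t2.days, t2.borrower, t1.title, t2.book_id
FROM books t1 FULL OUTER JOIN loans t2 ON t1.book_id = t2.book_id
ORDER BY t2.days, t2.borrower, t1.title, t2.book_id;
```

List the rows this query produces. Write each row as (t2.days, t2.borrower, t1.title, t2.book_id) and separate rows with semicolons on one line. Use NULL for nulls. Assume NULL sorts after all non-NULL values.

FULL OUTER JOIN keeps every row from both sides; unmatched rows get NULL for the other side's columns.
Matching on t1.book_id = t2.book_id. A NULL in a compared column never satisfies the condition.
- t1 (book_id=6) pairs with 1 row(s) of t2.
- t1 (book_id=7) has no partner → padded with NULL.
- t1 (book_id=3) pairs with 2 row(s) of t2.
- t1 (book_id=6) pairs with 1 row(s) of t2.
- t1 (book_id=NULL) has no partner → padded with NULL.
- t1 (book_id=6) pairs with 1 row(s) of t2.
- 6 row(s) from t2 found no t1 partner → padded with NULL.

(2, Frank, NULL, 9); (4, Tom, NULL, NULL); (8, Alice, NULL, 9); (22, Ivan, NULL, 8); (24, Omar, Frankenstein, 6); (24, Omar, Matilda, 6); (24, Omar, NULL, 6); (26, Carol, NULL, 9); (29, Yara, NULL, 3); (NULL, Grace, NULL, 2); (NULL, Liam, NULL, 3); (NULL, NULL, Hamlet, NULL); (NULL, NULL, Ulysses, NULL)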